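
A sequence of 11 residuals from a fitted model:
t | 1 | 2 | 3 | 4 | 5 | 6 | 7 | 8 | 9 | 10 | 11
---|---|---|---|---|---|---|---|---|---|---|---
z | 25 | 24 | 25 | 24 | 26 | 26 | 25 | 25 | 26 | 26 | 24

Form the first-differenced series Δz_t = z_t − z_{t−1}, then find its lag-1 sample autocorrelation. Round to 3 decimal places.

First differences Δz: -1, 1, -1, 2, 0, -1, 0, 1, 0, -2
Mean of differences = -0.1000
Numerator Σ(Δz_t−Δz̄)(Δz_{t+1}−Δz̄) = -3.8100
Denominator Σ(Δz_t−Δz̄)² = 12.9000
r_1(Δz) = -3.8100 / 12.9000 = -0.295

-0.295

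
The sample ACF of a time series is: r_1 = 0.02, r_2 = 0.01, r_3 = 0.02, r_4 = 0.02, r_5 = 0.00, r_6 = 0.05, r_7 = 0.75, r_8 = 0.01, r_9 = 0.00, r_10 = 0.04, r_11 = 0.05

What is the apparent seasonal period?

7

The largest autocorrelation is r_7 = 0.75; the remaining lags stay at or below 0.05.
The dominant spike at lag 7 indicates a seasonal period of 7.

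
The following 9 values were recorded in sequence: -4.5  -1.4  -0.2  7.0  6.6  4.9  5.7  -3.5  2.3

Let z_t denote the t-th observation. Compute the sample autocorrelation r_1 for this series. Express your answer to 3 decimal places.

Mean z̄ = (-4.5 − 1.4 − 0.2 + 7.0 + 6.6 + 4.9 + 5.7 − 3.5 + 2.3)/9 = 1.8778
Numerator Σ_{t=1}^{8}(z_t−z̄)(z_{t+1}−z̄) = 44.2584
Denominator Σ(z_t−z̄)² = 157.1156
r_1 = 44.2584 / 157.1156 = 0.282

0.282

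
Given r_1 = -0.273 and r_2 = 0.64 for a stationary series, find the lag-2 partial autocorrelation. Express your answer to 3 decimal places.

0.611

φ_{22} = (r_2 − r_1²) / (1 − r_1²)
r_1² = (-0.273)² = 0.074529
Numerator = 0.64 − 0.0745 = 0.5655; denominator = 1 − 0.0745 = 0.9255
φ_{22} = 0.5655 / 0.9255 = 0.611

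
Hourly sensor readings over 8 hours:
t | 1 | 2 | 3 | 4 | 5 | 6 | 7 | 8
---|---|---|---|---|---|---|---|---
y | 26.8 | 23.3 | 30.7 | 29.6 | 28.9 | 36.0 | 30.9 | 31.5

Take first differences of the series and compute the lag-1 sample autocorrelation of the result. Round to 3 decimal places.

-0.584

First differences Δy: -3.5, 7.4, -1.1, -0.7, 7.1, -5.1, 0.6
Mean of differences = 0.6714
Numerator Σ(Δy_t−Δȳ)(Δy_{t+1}−Δȳ) = -83.0637
Denominator Σ(Δy_t−Δȳ)² = 142.3343
r_1(Δy) = -83.0637 / 142.3343 = -0.584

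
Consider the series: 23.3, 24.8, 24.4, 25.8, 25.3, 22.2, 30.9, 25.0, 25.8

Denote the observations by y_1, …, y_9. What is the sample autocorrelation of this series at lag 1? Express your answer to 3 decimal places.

Mean ȳ = (23.3 + 24.8 + 24.4 + 25.8 + 25.3 + 22.2 + 30.9 + 25.0 + 25.8)/9 = 25.2778
Numerator Σ_{t=1}^{8}(y_t−ȳ)(y_{t+1}−ȳ) = -18.1616
Denominator Σ(y_t−ȳ)² = 46.6156
r_1 = -18.1616 / 46.6156 = -0.390

-0.390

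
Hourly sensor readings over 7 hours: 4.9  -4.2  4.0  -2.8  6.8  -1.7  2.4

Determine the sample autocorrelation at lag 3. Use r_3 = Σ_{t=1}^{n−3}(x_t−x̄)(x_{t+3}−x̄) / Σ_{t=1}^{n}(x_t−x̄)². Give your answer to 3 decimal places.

-0.533

Mean x̄ = (4.9 − 4.2 + 4.0 − 2.8 + 6.8 − 1.7 + 2.4)/7 = 1.3429
Numerator Σ_{t=1}^{4}(x_t−x̄)(x_{t+3}−x̄) = -57.4498
Denominator Σ(x_t−x̄)² = 107.7571
r_3 = -57.4498 / 107.7571 = -0.533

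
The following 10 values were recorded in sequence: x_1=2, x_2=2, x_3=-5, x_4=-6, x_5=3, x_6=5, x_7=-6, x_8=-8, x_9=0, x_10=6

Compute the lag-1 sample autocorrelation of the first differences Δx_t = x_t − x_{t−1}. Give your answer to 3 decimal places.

0.136

First differences Δx: 0, -7, -1, 9, 2, -11, -2, 8, 6
Mean of differences = 0.4444
Numerator Σ(Δx_t−Δx̄)(Δx_{t+1}−Δx̄) = 48.6914
Denominator Σ(Δx_t−Δx̄)² = 358.2222
r_1(Δx) = 48.6914 / 358.2222 = 0.136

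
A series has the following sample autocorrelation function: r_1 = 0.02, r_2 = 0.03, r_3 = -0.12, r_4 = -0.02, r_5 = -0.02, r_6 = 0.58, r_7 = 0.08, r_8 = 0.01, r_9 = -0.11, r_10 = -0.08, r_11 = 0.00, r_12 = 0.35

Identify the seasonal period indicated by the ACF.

6

The largest autocorrelation is r_6 = 0.58, with a weaker echo at lag 12 (0.35); the remaining lags stay at or below 0.08.
The dominant spike at lag 6 indicates a seasonal period of 6.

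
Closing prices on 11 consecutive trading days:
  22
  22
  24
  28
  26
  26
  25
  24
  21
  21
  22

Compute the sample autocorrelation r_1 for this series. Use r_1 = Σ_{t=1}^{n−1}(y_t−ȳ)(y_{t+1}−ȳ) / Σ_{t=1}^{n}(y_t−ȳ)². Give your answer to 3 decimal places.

0.613

Mean ȳ = (22 + 22 + 24 + 28 + 26 + 26 + 25 + 24 + 21 + 21 + 22)/11 = 23.7273
Numerator Σ_{t=1}^{10}(y_t−ȳ)(y_{t+1}−ȳ) = 33.1983
Denominator Σ(y_t−ȳ)² = 54.1818
r_1 = 33.1983 / 54.1818 = 0.613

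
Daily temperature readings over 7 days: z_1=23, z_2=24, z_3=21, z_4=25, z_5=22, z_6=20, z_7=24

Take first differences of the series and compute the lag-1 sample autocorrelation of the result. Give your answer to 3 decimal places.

First differences Δz: 1, -3, 4, -3, -2, 4
Mean of differences = 0.1667
Numerator Σ(Δz_t−Δz̄)(Δz_{t+1}−Δz̄) = -28.3611
Denominator Σ(Δz_t−Δz̄)² = 54.8333
r_1(Δz) = -28.3611 / 54.8333 = -0.517

-0.517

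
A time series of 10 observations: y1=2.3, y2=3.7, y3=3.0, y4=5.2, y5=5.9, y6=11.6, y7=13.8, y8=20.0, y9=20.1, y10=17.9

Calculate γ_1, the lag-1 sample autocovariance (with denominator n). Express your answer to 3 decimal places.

Mean ȳ = (2.3 + 3.7 + 3.0 + 5.2 + 5.9 + 11.6 + 13.8 + 20.0 + 20.1 + 17.9)/10 = 10.3500
Σ_{t=1}^{9}(y_t−ȳ)(y_{t+1}−ȳ) = 362.9225
γ_1 = 362.9225 / 10 = 36.292

36.292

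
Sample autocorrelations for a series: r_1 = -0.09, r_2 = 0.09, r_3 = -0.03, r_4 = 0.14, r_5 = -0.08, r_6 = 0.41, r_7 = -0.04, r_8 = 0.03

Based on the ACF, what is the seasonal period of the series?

6

The largest autocorrelation is r_6 = 0.41; the remaining lags stay at or below 0.14.
The dominant spike at lag 6 indicates a seasonal period of 6.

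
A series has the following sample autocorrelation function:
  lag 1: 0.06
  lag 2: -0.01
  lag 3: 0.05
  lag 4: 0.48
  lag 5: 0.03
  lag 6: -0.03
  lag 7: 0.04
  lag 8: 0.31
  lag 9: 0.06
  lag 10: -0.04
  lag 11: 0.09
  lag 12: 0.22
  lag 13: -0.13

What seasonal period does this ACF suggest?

4

The largest autocorrelation is r_4 = 0.48, with weaker echoes at lags 8 (0.31) and 12 (0.22); the remaining lags stay at or below 0.09.
The dominant spike at lag 4 indicates a seasonal period of 4.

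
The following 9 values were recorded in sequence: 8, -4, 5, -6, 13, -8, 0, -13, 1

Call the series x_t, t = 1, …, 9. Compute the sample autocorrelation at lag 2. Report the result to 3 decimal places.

Mean x̄ = (8 − 4 + 5 − 6 + 13 − 8 + 0 − 13 + 1)/9 = -0.4444
Σ(x_t−x̄)(x_{t+2}−x̄) = (45.9753) + (19.7531) + (73.1975) + (41.9753) + (5.9753) + (94.8642) + (0.6420) = 282.3827
Denominator Σ(x_t−x̄)² = 542.2222
r_2 = 282.3827 / 542.2222 = 0.521

0.521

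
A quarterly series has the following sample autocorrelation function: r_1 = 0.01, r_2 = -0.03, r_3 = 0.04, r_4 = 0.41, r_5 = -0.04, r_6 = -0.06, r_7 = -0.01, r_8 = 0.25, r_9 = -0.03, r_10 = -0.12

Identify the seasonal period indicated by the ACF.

The largest autocorrelation is r_4 = 0.41, with a weaker echo at lag 8 (0.25); the remaining lags stay at or below 0.04.
The dominant spike at lag 4 indicates a seasonal period of 4.

4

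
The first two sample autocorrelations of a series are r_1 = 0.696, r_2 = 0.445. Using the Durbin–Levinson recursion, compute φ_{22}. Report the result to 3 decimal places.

-0.076

φ_{22} = (r_2 − r_1²) / (1 − r_1²)
r_1² = (0.696)² = 0.484416
Numerator = 0.445 − 0.4844 = -0.0394; denominator = 1 − 0.4844 = 0.5156
φ_{22} = -0.0394 / 0.5156 = -0.076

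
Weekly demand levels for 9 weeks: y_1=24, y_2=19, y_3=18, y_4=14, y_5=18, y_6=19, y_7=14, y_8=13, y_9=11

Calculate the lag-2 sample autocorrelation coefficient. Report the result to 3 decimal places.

0.016

Mean ȳ = (24 + 19 + 18 + 14 + 18 + 19 + 14 + 13 + 11)/9 = 16.6667
Σ(y_t−ȳ)(y_{t+2}−ȳ) = (9.7778) + (-6.2222) + (1.7778) + (-6.2222) + (-3.5556) + (-8.5556) + (15.1111) = 2.1111
Denominator Σ(y_t−ȳ)² = 128.0000
r_2 = 2.1111 / 128.0000 = 0.016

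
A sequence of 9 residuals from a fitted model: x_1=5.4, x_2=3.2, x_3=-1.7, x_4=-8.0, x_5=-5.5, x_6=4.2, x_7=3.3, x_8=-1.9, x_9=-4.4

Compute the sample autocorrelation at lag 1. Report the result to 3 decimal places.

0.314

Mean x̄ = (5.4 + 3.2 − 1.7 − 8.0 − 5.5 + 4.2 + 3.3 − 1.9 − 4.4)/9 = -0.6000
Numerator Σ_{t=1}^{8}(x_t−x̄)(x_{t+1}−x̄) = 58.0900
Denominator Σ(x_t−x̄)² = 184.8000
r_1 = 58.0900 / 184.8000 = 0.314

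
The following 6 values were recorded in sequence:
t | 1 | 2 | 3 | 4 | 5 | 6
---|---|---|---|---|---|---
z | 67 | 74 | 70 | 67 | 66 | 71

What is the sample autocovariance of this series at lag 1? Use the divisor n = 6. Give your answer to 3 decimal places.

-1.199

Mean z̄ = (67 + 74 + 70 + 67 + 66 + 71)/6 = 69.1667
Deviations: -2.1667, 4.8333, 0.8333, -2.1667, -3.1667, 1.8333
Σ_{t=1}^{5}(z_t−z̄)(z_{t+1}−z̄) = -7.1944
γ_1 = -7.1944 / 6 = -1.199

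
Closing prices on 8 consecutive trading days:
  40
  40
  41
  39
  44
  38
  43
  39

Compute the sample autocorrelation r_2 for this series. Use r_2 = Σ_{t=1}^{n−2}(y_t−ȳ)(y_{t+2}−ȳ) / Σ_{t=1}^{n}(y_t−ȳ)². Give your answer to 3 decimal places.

0.617

Mean ȳ = (40 + 40 + 41 + 39 + 44 + 38 + 43 + 39)/8 = 40.5000
Deviations from mean: -0.5000, -0.5000, 0.5000, -1.5000, 3.5000, -2.5000, 2.5000, -1.5000
Σ(y_t−ȳ)(y_{t+2}−ȳ) = (-0.2500) + (0.7500) + (1.7500) + (3.7500) + (8.7500) + (3.7500) = 18.5000
Denominator Σ(y_t−ȳ)² = 30.0000
r_2 = 18.5000 / 30.0000 = 0.617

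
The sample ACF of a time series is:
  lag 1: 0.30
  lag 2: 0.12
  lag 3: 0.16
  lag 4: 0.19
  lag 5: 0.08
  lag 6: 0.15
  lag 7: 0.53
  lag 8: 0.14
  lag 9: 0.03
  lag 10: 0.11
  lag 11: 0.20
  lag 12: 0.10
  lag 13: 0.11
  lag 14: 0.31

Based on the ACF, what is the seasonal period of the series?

7

The largest autocorrelation is r_7 = 0.53, with a weaker echo at lag 14 (0.31); the remaining lags stay at or below 0.30. The elevated value at lag 1 (0.30), dropping to 0.12 at lag 2, reflects decaying short-term dependence rather than seasonality.
The dominant spike at lag 7 indicates a seasonal period of 7.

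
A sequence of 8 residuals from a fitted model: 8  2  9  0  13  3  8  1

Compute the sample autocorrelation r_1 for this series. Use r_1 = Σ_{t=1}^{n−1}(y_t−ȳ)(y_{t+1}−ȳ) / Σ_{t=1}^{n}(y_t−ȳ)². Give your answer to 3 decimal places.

Mean ȳ = (8 + 2 + 9 + 0 + 13 + 3 + 8 + 1)/8 = 5.5000
Numerator Σ_{t=1}^{7}(y_t−ȳ)(y_{t+1}−ȳ) = -117.7500
Denominator Σ(y_t−ȳ)² = 150.0000
r_1 = -117.7500 / 150.0000 = -0.785

-0.785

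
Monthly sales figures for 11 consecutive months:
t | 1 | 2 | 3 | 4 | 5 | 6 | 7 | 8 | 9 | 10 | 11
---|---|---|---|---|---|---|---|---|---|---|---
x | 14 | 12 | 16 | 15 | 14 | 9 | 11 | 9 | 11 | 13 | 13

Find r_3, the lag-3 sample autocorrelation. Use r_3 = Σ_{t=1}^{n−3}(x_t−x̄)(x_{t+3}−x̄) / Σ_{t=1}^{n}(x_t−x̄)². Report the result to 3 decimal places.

-0.298

Mean x̄ = (14 + 12 + 16 + 15 + 14 + 9 + 11 + 9 + 11 + 13 + 13)/11 = 12.4545
Numerator Σ_{t=1}^{8}(x_t−x̄)(x_{t+3}−x̄) = -15.7107
Denominator Σ(x_t−x̄)² = 52.7273
r_3 = -15.7107 / 52.7273 = -0.298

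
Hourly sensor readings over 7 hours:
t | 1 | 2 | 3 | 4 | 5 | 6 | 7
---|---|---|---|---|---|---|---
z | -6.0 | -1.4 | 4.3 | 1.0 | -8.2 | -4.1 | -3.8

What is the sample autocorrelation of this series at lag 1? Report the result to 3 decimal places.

0.176

Mean z̄ = (-6.0 − 1.4 + 4.3 + 1.0 − 8.2 − 4.1 − 3.8)/7 = -2.6000
Deviations from mean: -3.4000, 1.2000, 6.9000, 3.6000, -5.6000, -1.5000, -1.2000
Numerator Σ_{t=1}^{6}(z_t−z̄)(z_{t+1}−z̄) = 19.0800
Denominator Σ(z_t−z̄)² = 108.6200
r_1 = 19.0800 / 108.6200 = 0.176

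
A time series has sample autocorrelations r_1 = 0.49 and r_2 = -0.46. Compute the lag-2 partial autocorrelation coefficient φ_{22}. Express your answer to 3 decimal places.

-0.921

φ_{22} = (r_2 − r_1²) / (1 − r_1²)
r_1² = (0.49)² = 0.2401
Numerator = -0.46 − 0.2401 = -0.7001; denominator = 1 − 0.2401 = 0.7599
φ_{22} = -0.7001 / 0.7599 = -0.921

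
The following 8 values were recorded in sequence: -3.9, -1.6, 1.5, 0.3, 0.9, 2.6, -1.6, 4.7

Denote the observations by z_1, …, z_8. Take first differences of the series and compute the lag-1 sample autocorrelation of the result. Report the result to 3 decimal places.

First differences Δz: 2.3, 3.1, -1.2, 0.6, 1.7, -4.2, 6.3
Mean of differences = 1.2286
Numerator Σ(Δz_t−Δz̄)(Δz_{t+1}−Δz̄) = -31.3994
Denominator Σ(Δz_t−Δz̄)² = 66.3543
r_1(Δz) = -31.3994 / 66.3543 = -0.473

-0.473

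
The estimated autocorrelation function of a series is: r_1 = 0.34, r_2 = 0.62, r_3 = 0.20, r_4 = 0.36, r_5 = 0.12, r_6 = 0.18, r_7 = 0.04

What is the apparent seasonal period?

The largest autocorrelation is r_2 = 0.62, with a weaker echo at lag 4 (0.36); the remaining lags stay at or below 0.34.
The dominant spike at lag 2 indicates a seasonal period of 2.

2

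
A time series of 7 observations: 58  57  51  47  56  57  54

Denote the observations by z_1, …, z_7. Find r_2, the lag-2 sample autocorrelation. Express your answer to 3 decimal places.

-0.607

Mean z̄ = (58 + 57 + 51 + 47 + 56 + 57 + 54)/7 = 54.2857
Deviations from mean: 3.7143, 2.7143, -3.2857, -7.2857, 1.7143, 2.7143, -0.2857
Numerator Σ_{t=1}^{5}(z_t−z̄)(z_{t+2}−z̄) = -57.8776
Denominator Σ(z_t−z̄)² = 95.4286
r_2 = -57.8776 / 95.4286 = -0.607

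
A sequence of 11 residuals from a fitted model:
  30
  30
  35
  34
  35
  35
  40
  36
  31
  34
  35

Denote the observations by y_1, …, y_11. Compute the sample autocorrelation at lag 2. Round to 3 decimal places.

-0.197

Mean ȳ = (30 + 30 + 35 + 34 + 35 + 35 + 40 + 36 + 31 + 34 + 35)/11 = 34.0909
Numerator Σ_{t=1}^{9}(y_t−ȳ)(y_{t+2}−ȳ) = -16.7438
Denominator Σ(y_t−ȳ)² = 84.9091
r_2 = -16.7438 / 84.9091 = -0.197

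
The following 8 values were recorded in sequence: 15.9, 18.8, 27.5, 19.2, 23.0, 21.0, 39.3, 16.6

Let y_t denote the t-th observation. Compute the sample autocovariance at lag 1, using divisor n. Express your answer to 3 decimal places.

-17.446

Mean ȳ = (15.9 + 18.8 + 27.5 + 19.2 + 23.0 + 21.0 + 39.3 + 16.6)/8 = 22.6625
Deviations: -6.7625, -3.8625, 4.8375, -3.4625, 0.3375, -1.6625, 16.6375, -6.0625
Σ_{t=1}^{7}(y_t−ȳ)(y_{t+1}−ȳ) = -139.5689
γ_1 = -139.5689 / 8 = -17.446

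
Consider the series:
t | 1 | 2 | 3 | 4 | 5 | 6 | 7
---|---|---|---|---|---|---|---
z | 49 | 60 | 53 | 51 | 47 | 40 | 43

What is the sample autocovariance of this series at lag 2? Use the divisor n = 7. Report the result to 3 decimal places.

Mean z̄ = (49 + 60 + 53 + 51 + 47 + 40 + 43)/7 = 49.0000
Deviations: 0.0000, 11.0000, 4.0000, 2.0000, -2.0000, -9.0000, -6.0000
Σ_{t=1}^{5}(z_t−z̄)(z_{t+2}−z̄) = 8.0000
γ_2 = 8.0000 / 7 = 1.143

1.143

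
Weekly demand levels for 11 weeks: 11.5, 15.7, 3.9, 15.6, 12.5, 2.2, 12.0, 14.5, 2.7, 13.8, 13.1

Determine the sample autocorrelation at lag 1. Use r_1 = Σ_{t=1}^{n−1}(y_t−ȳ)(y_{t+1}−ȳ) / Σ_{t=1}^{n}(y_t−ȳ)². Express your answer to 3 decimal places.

-0.464

Mean ȳ = (11.5 + 15.7 + 3.9 + 15.6 + 12.5 + 2.2 + 12.0 + 14.5 + 2.7 + 13.8 + 13.1)/11 = 10.6818
Numerator Σ_{t=1}^{10}(y_t−ȳ)(y_{t+1}−ȳ) = -123.7321
Denominator Σ(y_t−ȳ)² = 266.8764
r_1 = -123.7321 / 266.8764 = -0.464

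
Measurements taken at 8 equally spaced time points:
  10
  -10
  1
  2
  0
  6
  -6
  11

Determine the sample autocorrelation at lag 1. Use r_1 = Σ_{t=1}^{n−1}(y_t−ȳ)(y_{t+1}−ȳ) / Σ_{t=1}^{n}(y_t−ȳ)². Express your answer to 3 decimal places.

-0.538

Mean ȳ = (10 − 10 + 1 + 2 + 0 + 6 − 6 + 11)/8 = 1.7500
Deviations from mean: 8.2500, -11.7500, -0.7500, 0.2500, -1.7500, 4.2500, -7.7500, 9.2500
Σ(y_t−ȳ)(y_{t+1}−ȳ) = (-96.9375) + (8.8125) + (-0.1875) + (-0.4375) + (-7.4375) + (-32.9375) + (-71.6875) = -200.8125
Denominator Σ(y_t−ȳ)² = 373.5000
r_1 = -200.8125 / 373.5000 = -0.538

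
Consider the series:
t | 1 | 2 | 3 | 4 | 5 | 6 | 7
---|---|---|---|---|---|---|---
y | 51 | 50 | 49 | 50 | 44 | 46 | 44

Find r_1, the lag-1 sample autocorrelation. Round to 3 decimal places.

Mean ȳ = (51 + 50 + 49 + 50 + 44 + 46 + 44)/7 = 47.7143
Deviations from mean: 3.2857, 2.2857, 1.2857, 2.2857, -3.7143, -1.7143, -3.7143
Σ(y_t−ȳ)(y_{t+1}−ȳ) = (7.5102) + (2.9388) + (2.9388) + (-8.4898) + (6.3673) + (6.3673) = 17.6327
Denominator Σ(y_t−ȳ)² = 53.4286
r_1 = 17.6327 / 53.4286 = 0.330

0.330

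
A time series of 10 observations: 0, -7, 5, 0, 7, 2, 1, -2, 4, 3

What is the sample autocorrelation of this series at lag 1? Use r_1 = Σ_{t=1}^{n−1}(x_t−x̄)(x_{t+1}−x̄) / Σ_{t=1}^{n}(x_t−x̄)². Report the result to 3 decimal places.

Mean x̄ = (0 − 7 + 5 + 0 + 7 + 2 + 1 − 2 + 4 + 3)/10 = 1.3000
Numerator Σ_{t=1}^{9}(x_t−x̄)(x_{t+1}−x̄) = -31.6900
Denominator Σ(x_t−x̄)² = 140.1000
r_1 = -31.6900 / 140.1000 = -0.226

-0.226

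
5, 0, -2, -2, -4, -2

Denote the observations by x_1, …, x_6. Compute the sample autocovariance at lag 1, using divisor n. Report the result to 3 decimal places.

Mean x̄ = (5 + 0 − 2 − 2 − 4 − 2)/6 = -0.8333
Deviations: 5.8333, 0.8333, -1.1667, -1.1667, -3.1667, -1.1667
Σ_{t=1}^{5}(x_t−x̄)(x_{t+1}−x̄) = 12.6389
γ_1 = 12.6389 / 6 = 2.106

2.106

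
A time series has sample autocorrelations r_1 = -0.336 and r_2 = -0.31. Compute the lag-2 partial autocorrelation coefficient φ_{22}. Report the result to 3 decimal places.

φ_{22} = (r_2 − r_1²) / (1 − r_1²)
r_1² = (-0.336)² = 0.112896
Numerator = -0.31 − 0.1129 = -0.4229; denominator = 1 − 0.1129 = 0.8871
φ_{22} = -0.4229 / 0.8871 = -0.477

-0.477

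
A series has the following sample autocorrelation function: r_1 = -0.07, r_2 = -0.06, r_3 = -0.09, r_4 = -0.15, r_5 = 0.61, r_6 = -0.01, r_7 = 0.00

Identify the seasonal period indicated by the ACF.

5

The largest autocorrelation is r_5 = 0.61; the remaining lags stay at or below 0.00.
The dominant spike at lag 5 indicates a seasonal period of 5.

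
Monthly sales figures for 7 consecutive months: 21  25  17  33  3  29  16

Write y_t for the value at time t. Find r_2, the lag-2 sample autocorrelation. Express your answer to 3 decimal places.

Mean ȳ = (21 + 25 + 17 + 33 + 3 + 29 + 16)/7 = 20.5714
Deviations from mean: 0.4286, 4.4286, -3.5714, 12.4286, -17.5714, 8.4286, -4.5714
Σ(y_t−ȳ)(y_{t+2}−ȳ) = (-1.5306) + (55.0408) + (62.7551) + (104.7551) + (80.3265) = 301.3469
Denominator Σ(y_t−ȳ)² = 587.7143
r_2 = 301.3469 / 587.7143 = 0.513

0.513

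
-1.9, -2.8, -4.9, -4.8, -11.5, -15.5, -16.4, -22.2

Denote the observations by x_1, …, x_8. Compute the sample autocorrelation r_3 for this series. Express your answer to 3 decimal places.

-0.030

Mean x̄ = (-1.9 − 2.8 − 4.9 − 4.8 − 11.5 − 15.5 − 16.4 − 22.2)/8 = -10.0000
Deviations from mean: 8.1000, 7.2000, 5.1000, 5.2000, -1.5000, -5.5000, -6.4000, -12.2000
Numerator Σ_{t=1}^{5}(x_t−x̄)(x_{t+3}−x̄) = -11.7100
Denominator Σ(x_t−x̄)² = 392.8000
r_3 = -11.7100 / 392.8000 = -0.030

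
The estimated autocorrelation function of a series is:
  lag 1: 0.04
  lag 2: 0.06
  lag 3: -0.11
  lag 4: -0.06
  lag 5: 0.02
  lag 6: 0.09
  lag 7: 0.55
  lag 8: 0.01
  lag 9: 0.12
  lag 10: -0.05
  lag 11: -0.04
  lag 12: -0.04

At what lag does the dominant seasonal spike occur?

The largest autocorrelation is r_7 = 0.55; the remaining lags stay at or below 0.12.
The dominant spike at lag 7 indicates a seasonal period of 7.

7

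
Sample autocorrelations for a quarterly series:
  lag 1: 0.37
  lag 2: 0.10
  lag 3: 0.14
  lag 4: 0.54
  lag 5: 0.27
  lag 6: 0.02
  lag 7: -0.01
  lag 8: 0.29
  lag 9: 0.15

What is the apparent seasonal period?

4

The largest autocorrelation is r_4 = 0.54; the remaining lags stay at or below 0.37. The elevated value at lag 1 (0.37), dropping to 0.10 at lag 2, reflects decaying short-term dependence rather than seasonality.
The dominant spike at lag 4 indicates a seasonal period of 4.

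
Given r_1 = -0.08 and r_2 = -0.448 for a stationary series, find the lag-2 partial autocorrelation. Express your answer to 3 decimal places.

-0.457

φ_{22} = (r_2 − r_1²) / (1 − r_1²)
r_1² = (-0.08)² = 0.0064
Numerator = -0.448 − 0.0064 = -0.4544; denominator = 1 − 0.0064 = 0.9936
φ_{22} = -0.4544 / 0.9936 = -0.457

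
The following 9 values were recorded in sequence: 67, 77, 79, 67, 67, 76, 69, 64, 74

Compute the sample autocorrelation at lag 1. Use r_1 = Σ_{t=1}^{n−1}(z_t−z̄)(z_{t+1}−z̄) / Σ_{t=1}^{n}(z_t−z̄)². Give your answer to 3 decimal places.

-0.124

Mean z̄ = (67 + 77 + 79 + 67 + 67 + 76 + 69 + 64 + 74)/9 = 71.1111
Numerator Σ_{t=1}^{8}(z_t−z̄)(z_{t+1}−z̄) = -29.2346
Denominator Σ(z_t−z̄)² = 234.8889
r_1 = -29.2346 / 234.8889 = -0.124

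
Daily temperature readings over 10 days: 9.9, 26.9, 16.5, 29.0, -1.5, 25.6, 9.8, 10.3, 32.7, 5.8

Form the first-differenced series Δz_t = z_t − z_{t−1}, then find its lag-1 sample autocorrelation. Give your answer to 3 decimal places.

-0.688

First differences Δz: 17.0, -10.4, 12.5, -30.5, 27.1, -15.8, 0.5, 22.4, -26.9
Mean of differences = -0.4556
Numerator Σ(Δz_t−Δz̄)(Δz_{t+1}−Δz̄) = -2539.6053
Denominator Σ(Δz_t−Δz̄)² = 3691.4622
r_1(Δz) = -2539.6053 / 3691.4622 = -0.688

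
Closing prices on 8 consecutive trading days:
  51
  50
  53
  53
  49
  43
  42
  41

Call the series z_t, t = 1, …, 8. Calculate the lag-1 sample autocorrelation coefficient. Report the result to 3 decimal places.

0.654

Mean z̄ = (51 + 50 + 53 + 53 + 49 + 43 + 42 + 41)/8 = 47.7500
Numerator Σ_{t=1}^{7}(z_t−z̄)(z_{t+1}−z̄) = 113.4375
Denominator Σ(z_t−z̄)² = 173.5000
r_1 = 113.4375 / 173.5000 = 0.654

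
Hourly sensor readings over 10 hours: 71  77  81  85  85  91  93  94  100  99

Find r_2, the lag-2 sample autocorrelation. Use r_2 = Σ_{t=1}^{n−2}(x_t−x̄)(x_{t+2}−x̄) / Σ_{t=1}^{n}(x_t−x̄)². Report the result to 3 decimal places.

Mean x̄ = (71 + 77 + 81 + 85 + 85 + 91 + 93 + 94 + 100 + 99)/10 = 87.6000
Numerator Σ_{t=1}^{8}(x_t−x̄)(x_{t+2}−x̄) = 293.0800
Denominator Σ(x_t−x̄)² = 810.4000
r_2 = 293.0800 / 810.4000 = 0.362

0.362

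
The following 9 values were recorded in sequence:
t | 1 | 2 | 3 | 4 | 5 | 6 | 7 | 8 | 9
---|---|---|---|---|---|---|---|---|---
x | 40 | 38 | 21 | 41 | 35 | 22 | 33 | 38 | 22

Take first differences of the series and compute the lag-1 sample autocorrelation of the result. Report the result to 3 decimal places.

-0.414

First differences Δx: -2, -17, 20, -6, -13, 11, 5, -16
Mean of differences = -2.2500
Numerator Σ(Δx_t−Δx̄)(Δx_{t+1}−Δx̄) = -521.0625
Denominator Σ(Δx_t−Δx̄)² = 1259.5000
r_1(Δx) = -521.0625 / 1259.5000 = -0.414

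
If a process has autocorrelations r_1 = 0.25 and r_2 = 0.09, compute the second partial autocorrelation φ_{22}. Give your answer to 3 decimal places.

0.029

φ_{22} = (r_2 − r_1²) / (1 − r_1²)
r_1² = (0.25)² = 0.0625
Numerator = 0.09 − 0.0625 = 0.0275; denominator = 1 − 0.0625 = 0.9375
φ_{22} = 0.0275 / 0.9375 = 0.029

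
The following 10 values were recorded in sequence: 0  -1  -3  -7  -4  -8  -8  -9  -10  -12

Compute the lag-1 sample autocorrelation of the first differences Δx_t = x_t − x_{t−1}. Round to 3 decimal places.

First differences Δx: -1, -2, -4, 3, -4, 0, -1, -1, -2
Mean of differences = -1.3333
Numerator Σ(Δx_t−Δx̄)(Δx_{t+1}−Δx̄) = -24.7778
Denominator Σ(Δx_t−Δx̄)² = 36.0000
r_1(Δx) = -24.7778 / 36.0000 = -0.688

-0.688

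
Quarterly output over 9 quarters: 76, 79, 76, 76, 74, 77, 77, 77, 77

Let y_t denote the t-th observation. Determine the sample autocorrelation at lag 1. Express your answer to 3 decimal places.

Mean ȳ = (76 + 79 + 76 + 76 + 74 + 77 + 77 + 77 + 77)/9 = 76.5556
Numerator Σ_{t=1}^{8}(y_t−ȳ)(y_{t+1}−ȳ) = -1.5309
Denominator Σ(y_t−ȳ)² = 14.2222
r_1 = -1.5309 / 14.2222 = -0.108

-0.108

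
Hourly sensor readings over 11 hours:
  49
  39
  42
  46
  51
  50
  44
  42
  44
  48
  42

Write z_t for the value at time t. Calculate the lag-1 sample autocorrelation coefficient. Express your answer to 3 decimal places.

Mean z̄ = (49 + 39 + 42 + 46 + 51 + 50 + 44 + 42 + 44 + 48 + 42)/11 = 45.1818
Numerator Σ_{t=1}^{10}(z_t−z̄)(z_{t+1}−z̄) = 15.7851
Denominator Σ(z_t−z̄)² = 151.6364
r_1 = 15.7851 / 151.6364 = 0.104

0.104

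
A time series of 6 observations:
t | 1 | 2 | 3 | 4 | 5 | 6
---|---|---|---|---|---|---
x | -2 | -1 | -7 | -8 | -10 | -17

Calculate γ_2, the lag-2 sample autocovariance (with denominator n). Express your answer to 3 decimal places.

Mean x̄ = (-2 − 1 − 7 − 8 − 10 − 17)/6 = -7.5000
Σ_{t=1}^{4}(x_t−x̄)(x_{t+2}−x̄) = 3.0000
γ_2 = 3.0000 / 6 = 0.500

0.500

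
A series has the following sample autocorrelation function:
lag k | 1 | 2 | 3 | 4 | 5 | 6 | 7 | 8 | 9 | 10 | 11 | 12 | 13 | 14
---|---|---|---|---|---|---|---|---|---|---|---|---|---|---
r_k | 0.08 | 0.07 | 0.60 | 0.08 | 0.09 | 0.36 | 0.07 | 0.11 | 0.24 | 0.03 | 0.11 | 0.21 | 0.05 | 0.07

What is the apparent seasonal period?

3

The largest autocorrelation is r_3 = 0.60, with weaker echoes at lags 6 (0.36), 9 (0.24) and 12 (0.21); the remaining lags stay at or below 0.11.
The dominant spike at lag 3 indicates a seasonal period of 3.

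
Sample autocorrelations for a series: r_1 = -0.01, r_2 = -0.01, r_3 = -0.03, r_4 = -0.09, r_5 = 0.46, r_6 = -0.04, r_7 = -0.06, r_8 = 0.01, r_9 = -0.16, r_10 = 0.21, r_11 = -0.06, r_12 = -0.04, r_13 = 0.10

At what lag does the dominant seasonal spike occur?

5

The largest autocorrelation is r_5 = 0.46, with a weaker echo at lag 10 (0.21); the remaining lags stay at or below 0.10.
The dominant spike at lag 5 indicates a seasonal period of 5.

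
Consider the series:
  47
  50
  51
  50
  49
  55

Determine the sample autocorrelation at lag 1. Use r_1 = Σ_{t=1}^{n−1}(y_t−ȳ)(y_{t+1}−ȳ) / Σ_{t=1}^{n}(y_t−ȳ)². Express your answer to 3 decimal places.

Mean ȳ = (47 + 50 + 51 + 50 + 49 + 55)/6 = 50.3333
Deviations from mean: -3.3333, -0.3333, 0.6667, -0.3333, -1.3333, 4.6667
Σ(y_t−ȳ)(y_{t+1}−ȳ) = (1.1111) + (-0.2222) + (-0.2222) + (0.4444) + (-6.2222) = -5.1111
Denominator Σ(y_t−ȳ)² = 35.3333
r_1 = -5.1111 / 35.3333 = -0.145

-0.145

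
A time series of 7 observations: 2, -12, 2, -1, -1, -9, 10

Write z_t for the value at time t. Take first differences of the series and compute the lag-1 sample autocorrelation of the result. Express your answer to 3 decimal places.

First differences Δz: -14, 14, -3, 0, -8, 19
Mean of differences = 1.3333
Numerator Σ(Δz_t−Δz̄)(Δz_{t+1}−Δz̄) = -395.7778
Denominator Σ(Δz_t−Δz̄)² = 815.3333
r_1(Δz) = -395.7778 / 815.3333 = -0.485

-0.485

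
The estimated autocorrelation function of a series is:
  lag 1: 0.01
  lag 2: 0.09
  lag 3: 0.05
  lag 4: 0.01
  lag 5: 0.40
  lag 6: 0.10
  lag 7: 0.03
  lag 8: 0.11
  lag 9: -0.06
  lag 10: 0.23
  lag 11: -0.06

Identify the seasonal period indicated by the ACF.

The largest autocorrelation is r_5 = 0.40, with a weaker echo at lag 10 (0.23); the remaining lags stay at or below 0.11.
The dominant spike at lag 5 indicates a seasonal period of 5.

5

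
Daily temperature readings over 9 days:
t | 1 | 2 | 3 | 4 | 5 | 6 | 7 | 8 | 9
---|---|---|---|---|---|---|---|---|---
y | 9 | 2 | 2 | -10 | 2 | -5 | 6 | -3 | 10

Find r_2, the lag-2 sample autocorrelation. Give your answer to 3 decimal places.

Mean ȳ = (9 + 2 + 2 − 10 + 2 − 5 + 6 − 3 + 10)/9 = 1.4444
Σ(y_t−ȳ)(y_{t+2}−ȳ) = (4.1975) + (-6.3580) + (0.3086) + (73.7531) + (2.5309) + (28.6420) + (38.9753) = 142.0494
Denominator Σ(y_t−ȳ)² = 344.2222
r_2 = 142.0494 / 344.2222 = 0.413

0.413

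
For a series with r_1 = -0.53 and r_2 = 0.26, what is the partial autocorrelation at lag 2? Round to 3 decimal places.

φ_{22} = (r_2 − r_1²) / (1 − r_1²)
r_1² = (-0.53)² = 0.2809
Numerator = 0.26 − 0.2809 = -0.0209; denominator = 1 − 0.2809 = 0.7191
φ_{22} = -0.0209 / 0.7191 = -0.029

-0.029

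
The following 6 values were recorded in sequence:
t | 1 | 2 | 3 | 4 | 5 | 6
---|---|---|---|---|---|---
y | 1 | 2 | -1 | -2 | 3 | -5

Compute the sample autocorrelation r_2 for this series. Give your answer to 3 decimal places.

Mean ȳ = (1 + 2 − 1 − 2 + 3 − 5)/6 = -0.3333
Deviations from mean: 1.3333, 2.3333, -0.6667, -1.6667, 3.3333, -4.6667
Σ(y_t−ȳ)(y_{t+2}−ȳ) = (-0.8889) + (-3.8889) + (-2.2222) + (7.7778) = 0.7778
Denominator Σ(y_t−ȳ)² = 43.3333
r_2 = 0.7778 / 43.3333 = 0.018

0.018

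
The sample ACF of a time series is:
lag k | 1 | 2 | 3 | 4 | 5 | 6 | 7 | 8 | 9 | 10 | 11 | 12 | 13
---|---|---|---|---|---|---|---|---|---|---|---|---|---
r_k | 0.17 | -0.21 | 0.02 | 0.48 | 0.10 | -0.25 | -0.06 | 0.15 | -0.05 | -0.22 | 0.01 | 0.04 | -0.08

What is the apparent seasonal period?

The largest autocorrelation is r_4 = 0.48; the remaining lags stay at or below 0.17.
The dominant spike at lag 4 indicates a seasonal period of 4.

4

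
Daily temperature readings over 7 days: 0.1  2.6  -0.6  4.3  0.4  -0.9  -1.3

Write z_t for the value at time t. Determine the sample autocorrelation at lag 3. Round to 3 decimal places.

Mean z̄ = (0.1 + 2.6 − 0.6 + 4.3 + 0.4 − 0.9 − 1.3)/7 = 0.6571
Deviations from mean: -0.5571, 1.9429, -1.2571, 3.6429, -0.2571, -1.5571, -1.9571
Σ(z_t−z̄)(z_{t+3}−z̄) = (-2.0296) + (-0.4996) + (1.9576) + (-7.1296) = -7.7012
Denominator Σ(z_t−z̄)² = 25.2571
r_3 = -7.7012 / 25.2571 = -0.305

-0.305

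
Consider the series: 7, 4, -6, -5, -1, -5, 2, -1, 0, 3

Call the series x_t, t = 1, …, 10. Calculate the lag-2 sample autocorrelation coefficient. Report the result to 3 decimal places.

-0.207

Mean x̄ = (7 + 4 − 6 − 5 − 1 − 5 + 2 − 1 + 0 + 3)/10 = -0.2000
Numerator Σ_{t=1}^{8}(x_t−x̄)(x_{t+2}−x̄) = -34.2800
Denominator Σ(x_t−x̄)² = 165.6000
r_2 = -34.2800 / 165.6000 = -0.207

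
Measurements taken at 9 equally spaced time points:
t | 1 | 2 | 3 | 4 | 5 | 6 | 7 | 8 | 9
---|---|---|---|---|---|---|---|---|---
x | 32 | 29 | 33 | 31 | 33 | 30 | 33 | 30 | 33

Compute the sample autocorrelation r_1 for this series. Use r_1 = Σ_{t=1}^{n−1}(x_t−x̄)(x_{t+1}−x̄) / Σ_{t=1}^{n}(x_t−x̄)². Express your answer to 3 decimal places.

-0.763

Mean x̄ = (32 + 29 + 33 + 31 + 33 + 30 + 33 + 30 + 33)/9 = 31.5556
Numerator Σ_{t=1}^{8}(x_t−x̄)(x_{t+1}−x̄) = -15.4198
Denominator Σ(x_t−x̄)² = 20.2222
r_1 = -15.4198 / 20.2222 = -0.763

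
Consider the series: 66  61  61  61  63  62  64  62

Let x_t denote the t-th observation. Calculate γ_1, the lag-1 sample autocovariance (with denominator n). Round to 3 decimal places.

Mean x̄ = (66 + 61 + 61 + 61 + 63 + 62 + 64 + 62)/8 = 62.5000
Deviations: 3.5000, -1.5000, -1.5000, -1.5000, 0.5000, -0.5000, 1.5000, -0.5000
Σ_{t=1}^{7}(x_t−x̄)(x_{t+1}−x̄) = -3.2500
γ_1 = -3.2500 / 8 = -0.406

-0.406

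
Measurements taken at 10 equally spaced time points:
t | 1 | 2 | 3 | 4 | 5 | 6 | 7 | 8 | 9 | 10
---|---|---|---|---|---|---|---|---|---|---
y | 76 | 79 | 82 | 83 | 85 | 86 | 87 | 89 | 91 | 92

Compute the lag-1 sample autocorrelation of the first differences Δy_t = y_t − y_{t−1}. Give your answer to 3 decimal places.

First differences Δy: 3, 3, 1, 2, 1, 1, 2, 2, 1
Mean of differences = 1.7778
Numerator Σ(Δy_t−Δȳ)(Δy_{t+1}−Δȳ) = 0.5062
Denominator Σ(Δy_t−Δȳ)² = 5.5556
r_1(Δy) = 0.5062 / 5.5556 = 0.091

0.091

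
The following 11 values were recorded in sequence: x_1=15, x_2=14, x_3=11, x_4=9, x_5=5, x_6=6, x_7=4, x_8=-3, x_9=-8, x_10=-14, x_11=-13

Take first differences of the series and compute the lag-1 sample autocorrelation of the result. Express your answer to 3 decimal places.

First differences Δx: -1, -3, -2, -4, 1, -2, -7, -5, -6, 1
Mean of differences = -2.8000
Numerator Σ(Δx_t−Δx̄)(Δx_{t+1}−Δx̄) = -2.2400
Denominator Σ(Δx_t−Δx̄)² = 67.6000
r_1(Δx) = -2.2400 / 67.6000 = -0.033

-0.033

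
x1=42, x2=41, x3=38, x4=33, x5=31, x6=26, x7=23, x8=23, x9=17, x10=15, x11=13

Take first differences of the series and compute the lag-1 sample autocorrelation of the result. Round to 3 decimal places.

-0.450

First differences Δx: -1, -3, -5, -2, -5, -3, 0, -6, -2, -2
Mean of differences = -2.9000
Numerator Σ(Δx_t−Δx̄)(Δx_{t+1}−Δx̄) = -14.8100
Denominator Σ(Δx_t−Δx̄)² = 32.9000
r_1(Δx) = -14.8100 / 32.9000 = -0.450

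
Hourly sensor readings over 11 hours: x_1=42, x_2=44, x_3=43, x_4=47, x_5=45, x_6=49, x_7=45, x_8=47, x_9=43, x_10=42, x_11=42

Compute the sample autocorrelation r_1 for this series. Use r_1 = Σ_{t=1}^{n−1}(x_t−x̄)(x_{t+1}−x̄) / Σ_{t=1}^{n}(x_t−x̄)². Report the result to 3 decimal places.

0.206

Mean x̄ = (42 + 44 + 43 + 47 + 45 + 49 + 45 + 47 + 43 + 42 + 42)/11 = 44.4545
Numerator Σ_{t=1}^{10}(x_t−x̄)(x_{t+1}−x̄) = 11.7025
Denominator Σ(x_t−x̄)² = 56.7273
r_1 = 11.7025 / 56.7273 = 0.206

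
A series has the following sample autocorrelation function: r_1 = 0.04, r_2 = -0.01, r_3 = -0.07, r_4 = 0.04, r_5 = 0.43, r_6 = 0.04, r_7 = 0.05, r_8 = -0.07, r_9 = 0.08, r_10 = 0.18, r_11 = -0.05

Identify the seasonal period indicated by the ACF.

The largest autocorrelation is r_5 = 0.43, with a weaker echo at lag 10 (0.18); the remaining lags stay at or below 0.08.
The dominant spike at lag 5 indicates a seasonal period of 5.

5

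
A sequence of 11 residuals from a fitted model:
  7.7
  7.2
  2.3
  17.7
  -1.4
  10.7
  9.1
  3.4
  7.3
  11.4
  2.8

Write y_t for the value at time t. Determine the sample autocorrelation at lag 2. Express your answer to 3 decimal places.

0.110

Mean ȳ = (7.7 + 7.2 + 2.3 + 17.7 − 1.4 + 10.7 + 9.1 + 3.4 + 7.3 + 11.4 + 2.8)/11 = 7.1091
Numerator Σ_{t=1}^{9}(y_t−ȳ)(y_{t+2}−ȳ) = 30.4553
Denominator Σ(y_t−ȳ)² = 275.6891
r_2 = 30.4553 / 275.6891 = 0.110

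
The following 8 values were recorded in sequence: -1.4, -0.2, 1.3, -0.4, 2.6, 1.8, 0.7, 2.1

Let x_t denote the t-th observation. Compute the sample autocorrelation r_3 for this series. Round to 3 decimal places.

Mean x̄ = (-1.4 − 0.2 + 1.3 − 0.4 + 2.6 + 1.8 + 0.7 + 2.1)/8 = 0.8125
Numerator Σ_{t=1}^{5}(x_t−x̄)(x_{t+3}−x̄) = 3.7920
Denominator Σ(x_t−x̄)² = 13.4688
r_3 = 3.7920 / 13.4688 = 0.282

0.282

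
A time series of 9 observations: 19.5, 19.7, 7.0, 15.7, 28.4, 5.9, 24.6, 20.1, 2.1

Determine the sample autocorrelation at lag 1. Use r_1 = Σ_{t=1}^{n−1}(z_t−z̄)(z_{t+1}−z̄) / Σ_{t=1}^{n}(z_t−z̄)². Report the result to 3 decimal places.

Mean z̄ = (19.5 + 19.7 + 7.0 + 15.7 + 28.4 + 5.9 + 24.6 + 20.1 + 2.1)/9 = 15.8889
Numerator Σ_{t=1}^{8}(z_t−z̄)(z_{t+1}−z̄) = -254.1679
Denominator Σ(z_t−z̄)² = 646.6689
r_1 = -254.1679 / 646.6689 = -0.393

-0.393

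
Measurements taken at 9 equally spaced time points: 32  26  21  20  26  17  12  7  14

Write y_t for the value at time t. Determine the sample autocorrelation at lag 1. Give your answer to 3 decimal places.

0.527

Mean ȳ = (32 + 26 + 21 + 20 + 26 + 17 + 12 + 7 + 14)/9 = 19.4444
Numerator Σ_{t=1}^{8}(y_t−ȳ)(y_{t+1}−ȳ) = 259.5802
Denominator Σ(y_t−ȳ)² = 492.2222
r_1 = 259.5802 / 492.2222 = 0.527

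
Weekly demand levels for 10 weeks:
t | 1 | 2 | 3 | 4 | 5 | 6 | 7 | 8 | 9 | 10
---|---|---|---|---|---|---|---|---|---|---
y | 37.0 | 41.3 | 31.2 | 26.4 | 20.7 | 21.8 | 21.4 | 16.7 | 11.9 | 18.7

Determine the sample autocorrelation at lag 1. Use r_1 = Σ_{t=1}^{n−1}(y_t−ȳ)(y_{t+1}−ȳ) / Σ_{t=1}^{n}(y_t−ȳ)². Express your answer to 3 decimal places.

0.704

Mean ȳ = (37.0 + 41.3 + 31.2 + 26.4 + 20.7 + 21.8 + 21.4 + 16.7 + 11.9 + 18.7)/10 = 24.7100
Numerator Σ_{t=1}^{9}(y_t−ȳ)(y_{t+1}−ȳ) = 543.1619
Denominator Σ(y_t−ȳ)² = 771.1290
r_1 = 543.1619 / 771.1290 = 0.704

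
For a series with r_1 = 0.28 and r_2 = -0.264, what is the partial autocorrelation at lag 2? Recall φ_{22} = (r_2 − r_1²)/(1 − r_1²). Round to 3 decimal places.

-0.372

φ_{22} = (r_2 − r_1²) / (1 − r_1²)
r_1² = (0.28)² = 0.0784
Numerator = -0.264 − 0.0784 = -0.3424; denominator = 1 − 0.0784 = 0.9216
φ_{22} = -0.3424 / 0.9216 = -0.372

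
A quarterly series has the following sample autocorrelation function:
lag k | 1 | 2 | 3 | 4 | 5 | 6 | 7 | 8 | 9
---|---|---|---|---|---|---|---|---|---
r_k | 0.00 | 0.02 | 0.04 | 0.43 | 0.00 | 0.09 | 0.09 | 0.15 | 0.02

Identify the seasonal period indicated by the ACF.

4

The largest autocorrelation is r_4 = 0.43, with a weaker echo at lag 8 (0.15); the remaining lags stay at or below 0.09.
The dominant spike at lag 4 indicates a seasonal period of 4.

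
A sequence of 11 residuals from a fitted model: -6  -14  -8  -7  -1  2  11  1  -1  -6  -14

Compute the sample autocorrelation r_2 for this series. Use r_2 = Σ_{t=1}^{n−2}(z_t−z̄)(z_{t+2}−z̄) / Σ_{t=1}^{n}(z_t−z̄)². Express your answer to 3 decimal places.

Mean z̄ = (-6 − 14 − 8 − 7 − 1 + 2 + 11 + 1 − 1 − 6 − 14)/11 = -3.9091
Numerator Σ_{t=1}^{9}(z_t−z̄)(z_{t+2}−z̄) = 85.7107
Denominator Σ(z_t−z̄)² = 536.9091
r_2 = 85.7107 / 536.9091 = 0.160

0.160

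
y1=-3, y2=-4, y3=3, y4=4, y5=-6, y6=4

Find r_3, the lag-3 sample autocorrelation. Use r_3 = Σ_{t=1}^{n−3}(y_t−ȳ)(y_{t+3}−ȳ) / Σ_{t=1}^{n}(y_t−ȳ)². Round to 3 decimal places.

0.234

Mean ȳ = (-3 − 4 + 3 + 4 − 6 + 4)/6 = -0.3333
Σ(y_t−ȳ)(y_{t+3}−ȳ) = (-11.5556) + (20.7778) + (14.4444) = 23.6667
Denominator Σ(y_t−ȳ)² = 101.3333
r_3 = 23.6667 / 101.3333 = 0.234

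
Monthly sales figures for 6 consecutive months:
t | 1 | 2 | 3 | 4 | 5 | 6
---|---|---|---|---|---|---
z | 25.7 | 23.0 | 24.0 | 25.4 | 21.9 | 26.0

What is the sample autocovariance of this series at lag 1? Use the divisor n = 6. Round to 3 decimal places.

-1.397

Mean z̄ = (25.7 + 23.0 + 24.0 + 25.4 + 21.9 + 26.0)/6 = 24.3333
Deviations: 1.3667, -1.3333, -0.3333, 1.0667, -2.4333, 1.6667
Σ_{t=1}^{5}(z_t−z̄)(z_{t+1}−z̄) = -8.3844
γ_1 = -8.3844 / 6 = -1.397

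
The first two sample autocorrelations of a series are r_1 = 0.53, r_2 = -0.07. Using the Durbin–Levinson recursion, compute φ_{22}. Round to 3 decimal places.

-0.488

φ_{22} = (r_2 − r_1²) / (1 − r_1²)
r_1² = (0.53)² = 0.2809
Numerator = -0.07 − 0.2809 = -0.3509; denominator = 1 − 0.2809 = 0.7191
φ_{22} = -0.3509 / 0.7191 = -0.488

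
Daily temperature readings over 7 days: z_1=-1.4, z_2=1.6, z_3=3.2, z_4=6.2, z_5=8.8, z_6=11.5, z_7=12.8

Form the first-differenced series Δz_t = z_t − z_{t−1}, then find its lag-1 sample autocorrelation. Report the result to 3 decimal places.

-0.409

First differences Δz: 3.0, 1.6, 3.0, 2.6, 2.7, 1.3
Mean of differences = 2.3667
Numerator Σ(Δz_t−Δz̄)(Δz_{t+1}−Δz̄) = -1.1011
Denominator Σ(Δz_t−Δz̄)² = 2.6933
r_1(Δz) = -1.1011 / 2.6933 = -0.409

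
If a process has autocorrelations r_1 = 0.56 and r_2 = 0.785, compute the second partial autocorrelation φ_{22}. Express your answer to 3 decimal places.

0.687

φ_{22} = (r_2 − r_1²) / (1 − r_1²)
r_1² = (0.56)² = 0.3136
Numerator = 0.785 − 0.3136 = 0.4714; denominator = 1 − 0.3136 = 0.6864
φ_{22} = 0.4714 / 0.6864 = 0.687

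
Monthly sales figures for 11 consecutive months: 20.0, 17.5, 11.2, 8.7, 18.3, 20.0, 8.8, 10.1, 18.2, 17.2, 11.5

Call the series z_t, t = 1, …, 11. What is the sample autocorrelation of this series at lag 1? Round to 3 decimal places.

0.019

Mean z̄ = (20.0 + 17.5 + 11.2 + 8.7 + 18.3 + 20.0 + 8.8 + 10.1 + 18.2 + 17.2 + 11.5)/11 = 14.6818
Numerator Σ_{t=1}^{10}(z_t−z̄)(z_{t+1}−z̄) = 3.9979
Denominator Σ(z_t−z̄)² = 209.9364
r_1 = 3.9979 / 209.9364 = 0.019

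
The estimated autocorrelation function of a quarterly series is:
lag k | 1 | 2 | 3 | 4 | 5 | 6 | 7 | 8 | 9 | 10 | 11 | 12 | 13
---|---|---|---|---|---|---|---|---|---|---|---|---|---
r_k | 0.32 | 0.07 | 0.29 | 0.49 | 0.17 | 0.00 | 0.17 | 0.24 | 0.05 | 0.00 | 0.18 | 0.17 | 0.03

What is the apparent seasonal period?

The largest autocorrelation is r_4 = 0.49; the remaining lags stay at or below 0.32. The elevated value at lag 1 (0.32), dropping to 0.07 at lag 2, reflects decaying short-term dependence rather than seasonality.
The dominant spike at lag 4 indicates a seasonal period of 4.

4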